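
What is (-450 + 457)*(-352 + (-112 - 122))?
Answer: -4102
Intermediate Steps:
(-450 + 457)*(-352 + (-112 - 122)) = 7*(-352 - 234) = 7*(-586) = -4102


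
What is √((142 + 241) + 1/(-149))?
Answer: √8502834/149 ≈ 19.570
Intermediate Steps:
√((142 + 241) + 1/(-149)) = √(383 - 1/149) = √(57066/149) = √8502834/149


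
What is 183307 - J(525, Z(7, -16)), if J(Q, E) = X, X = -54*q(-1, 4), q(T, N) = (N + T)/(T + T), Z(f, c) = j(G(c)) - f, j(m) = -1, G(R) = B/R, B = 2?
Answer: 183226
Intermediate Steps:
G(R) = 2/R
Z(f, c) = -1 - f
q(T, N) = (N + T)/(2*T) (q(T, N) = (N + T)/((2*T)) = (N + T)*(1/(2*T)) = (N + T)/(2*T))
X = 81 (X = -27*(4 - 1)/(-1) = -27*(-1)*3 = -54*(-3/2) = 81)
J(Q, E) = 81
183307 - J(525, Z(7, -16)) = 183307 - 1*81 = 183307 - 81 = 183226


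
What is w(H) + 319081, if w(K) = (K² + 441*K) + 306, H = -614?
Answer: 425609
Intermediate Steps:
w(K) = 306 + K² + 441*K
w(H) + 319081 = (306 + (-614)² + 441*(-614)) + 319081 = (306 + 376996 - 270774) + 319081 = 106528 + 319081 = 425609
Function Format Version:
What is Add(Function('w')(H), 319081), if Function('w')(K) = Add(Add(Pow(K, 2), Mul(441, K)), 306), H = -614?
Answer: 425609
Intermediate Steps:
Function('w')(K) = Add(306, Pow(K, 2), Mul(441, K))
Add(Function('w')(H), 319081) = Add(Add(306, Pow(-614, 2), Mul(441, -614)), 319081) = Add(Add(306, 376996, -270774), 319081) = Add(106528, 319081) = 425609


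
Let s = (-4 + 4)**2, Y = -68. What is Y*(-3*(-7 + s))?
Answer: -1428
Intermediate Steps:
s = 0 (s = 0**2 = 0)
Y*(-3*(-7 + s)) = -(-204)*(-7 + 0) = -(-204)*(-7) = -68*21 = -1428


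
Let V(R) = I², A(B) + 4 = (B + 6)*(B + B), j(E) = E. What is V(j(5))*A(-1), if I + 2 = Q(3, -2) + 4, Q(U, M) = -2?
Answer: 0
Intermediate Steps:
A(B) = -4 + 2*B*(6 + B) (A(B) = -4 + (B + 6)*(B + B) = -4 + (6 + B)*(2*B) = -4 + 2*B*(6 + B))
I = 0 (I = -2 + (-2 + 4) = -2 + 2 = 0)
V(R) = 0 (V(R) = 0² = 0)
V(j(5))*A(-1) = 0*(-4 + 2*(-1)² + 12*(-1)) = 0*(-4 + 2*1 - 12) = 0*(-4 + 2 - 12) = 0*(-14) = 0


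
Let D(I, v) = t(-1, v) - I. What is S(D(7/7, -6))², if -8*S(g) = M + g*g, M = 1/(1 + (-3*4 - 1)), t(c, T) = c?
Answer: 2209/9216 ≈ 0.23969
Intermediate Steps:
M = -1/12 (M = 1/(1 + (-12 - 1)) = 1/(1 - 13) = 1/(-12) = -1/12 ≈ -0.083333)
D(I, v) = -1 - I
S(g) = 1/96 - g²/8 (S(g) = -(-1/12 + g*g)/8 = -(-1/12 + g²)/8 = 1/96 - g²/8)
S(D(7/7, -6))² = (1/96 - (-1 - 7/7)²/8)² = (1/96 - (-1 - 1*1)²/8)² = (1/96 - (-1 - 1)²/8)² = (1/96 - ⅛*(-2)²)² = (1/96 - ⅛*4)² = (1/96 - ½)² = (-47/96)² = 2209/9216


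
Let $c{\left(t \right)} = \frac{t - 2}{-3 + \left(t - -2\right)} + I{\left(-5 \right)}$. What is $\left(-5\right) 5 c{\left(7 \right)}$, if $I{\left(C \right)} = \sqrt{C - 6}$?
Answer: $- \frac{125}{6} - 25 i \sqrt{11} \approx -20.833 - 82.916 i$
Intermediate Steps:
$I{\left(C \right)} = \sqrt{-6 + C}$ ($I{\left(C \right)} = \sqrt{C - 6} = \sqrt{-6 + C}$)
$c{\left(t \right)} = i \sqrt{11} + \frac{-2 + t}{-1 + t}$ ($c{\left(t \right)} = \frac{t - 2}{-3 + \left(t - -2\right)} + \sqrt{-6 - 5} = \frac{-2 + t}{-3 + \left(t + 2\right)} + \sqrt{-11} = \frac{-2 + t}{-3 + \left(2 + t\right)} + i \sqrt{11} = \frac{-2 + t}{-1 + t} + i \sqrt{11} = i \sqrt{11} + \frac{-2 + t}{-1 + t}$)
$\left(-5\right) 5 c{\left(7 \right)} = \left(-5\right) 5 \frac{-2 + 7 - i \sqrt{11} + i 7 \sqrt{11}}{-1 + 7} = - 25 \frac{-2 + 7 - i \sqrt{11} + 7 i \sqrt{11}}{6} = - 25 \frac{5 + 6 i \sqrt{11}}{6} = - 25 \left(\frac{5}{6} + i \sqrt{11}\right) = - \frac{125}{6} - 25 i \sqrt{11}$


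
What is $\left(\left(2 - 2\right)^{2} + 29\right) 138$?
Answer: $4002$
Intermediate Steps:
$\left(\left(2 - 2\right)^{2} + 29\right) 138 = \left(0^{2} + 29\right) 138 = \left(0 + 29\right) 138 = 29 \cdot 138 = 4002$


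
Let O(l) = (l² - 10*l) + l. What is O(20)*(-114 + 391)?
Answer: 60940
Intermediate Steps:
O(l) = l² - 9*l
O(20)*(-114 + 391) = (20*(-9 + 20))*(-114 + 391) = (20*11)*277 = 220*277 = 60940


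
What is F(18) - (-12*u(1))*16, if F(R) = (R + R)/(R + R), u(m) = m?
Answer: 193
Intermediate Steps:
F(R) = 1 (F(R) = (2*R)/((2*R)) = (2*R)*(1/(2*R)) = 1)
F(18) - (-12*u(1))*16 = 1 - (-12*1)*16 = 1 - (-12)*16 = 1 - 1*(-192) = 1 + 192 = 193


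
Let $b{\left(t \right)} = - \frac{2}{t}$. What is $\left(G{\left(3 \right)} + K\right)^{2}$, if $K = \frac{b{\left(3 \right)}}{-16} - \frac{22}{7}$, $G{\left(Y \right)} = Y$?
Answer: $\frac{289}{28224} \approx 0.01024$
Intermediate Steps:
$K = - \frac{521}{168}$ ($K = \frac{\left(-2\right) \frac{1}{3}}{-16} - \frac{22}{7} = \left(-2\right) \frac{1}{3} \left(- \frac{1}{16}\right) - \frac{22}{7} = \left(- \frac{2}{3}\right) \left(- \frac{1}{16}\right) - \frac{22}{7} = \frac{1}{24} - \frac{22}{7} = - \frac{521}{168} \approx -3.1012$)
$\left(G{\left(3 \right)} + K\right)^{2} = \left(3 - \frac{521}{168}\right)^{2} = \left(- \frac{17}{168}\right)^{2} = \frac{289}{28224}$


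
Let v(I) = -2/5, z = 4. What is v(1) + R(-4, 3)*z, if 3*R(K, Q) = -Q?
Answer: -22/5 ≈ -4.4000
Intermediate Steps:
R(K, Q) = -Q/3 (R(K, Q) = (-Q)/3 = -Q/3)
v(I) = -⅖ (v(I) = -2*⅕ = -⅖)
v(1) + R(-4, 3)*z = -⅖ - ⅓*3*4 = -⅖ - 1*4 = -⅖ - 4 = -22/5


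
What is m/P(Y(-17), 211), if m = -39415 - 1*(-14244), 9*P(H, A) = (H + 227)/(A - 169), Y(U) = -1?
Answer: -4757319/113 ≈ -42100.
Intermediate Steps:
P(H, A) = (227 + H)/(9*(-169 + A)) (P(H, A) = ((H + 227)/(A - 169))/9 = ((227 + H)/(-169 + A))/9 = (227 + H)/(9*(-169 + A)))
m = -25171 (m = -39415 + 14244 = -25171)
m/P(Y(-17), 211) = -25171*9*(-169 + 211)/(227 - 1) = -25171/((⅑)*226/42) = -25171/((⅑)*(1/42)*226) = -25171/113/189 = -25171*189/113 = -4757319/113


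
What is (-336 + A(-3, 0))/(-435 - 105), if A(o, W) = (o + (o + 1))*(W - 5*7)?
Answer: 161/540 ≈ 0.29815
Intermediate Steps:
A(o, W) = (1 + 2*o)*(-35 + W) (A(o, W) = (o + (1 + o))*(W - 35) = (1 + 2*o)*(-35 + W))
(-336 + A(-3, 0))/(-435 - 105) = (-336 + (-35 + 0 - 70*(-3) + 2*0*(-3)))/(-435 - 105) = (-336 + (-35 + 0 + 210 + 0))/(-540) = (-336 + 175)*(-1/540) = -161*(-1/540) = 161/540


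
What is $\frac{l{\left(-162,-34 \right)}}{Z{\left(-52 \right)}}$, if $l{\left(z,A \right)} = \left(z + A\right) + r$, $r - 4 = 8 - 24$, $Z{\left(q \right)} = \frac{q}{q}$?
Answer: $-208$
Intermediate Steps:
$Z{\left(q \right)} = 1$
$r = -12$ ($r = 4 + \left(8 - 24\right) = 4 - 16 = -12$)
$l{\left(z,A \right)} = -12 + A + z$ ($l{\left(z,A \right)} = \left(z + A\right) - 12 = \left(A + z\right) - 12 = -12 + A + z$)
$\frac{l{\left(-162,-34 \right)}}{Z{\left(-52 \right)}} = \frac{-12 - 34 - 162}{1} = \left(-208\right) 1 = -208$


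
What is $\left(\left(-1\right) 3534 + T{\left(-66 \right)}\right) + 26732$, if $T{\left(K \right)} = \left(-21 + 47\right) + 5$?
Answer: $23229$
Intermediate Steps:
$T{\left(K \right)} = 31$ ($T{\left(K \right)} = 26 + 5 = 31$)
$\left(\left(-1\right) 3534 + T{\left(-66 \right)}\right) + 26732 = \left(\left(-1\right) 3534 + 31\right) + 26732 = \left(-3534 + 31\right) + 26732 = -3503 + 26732 = 23229$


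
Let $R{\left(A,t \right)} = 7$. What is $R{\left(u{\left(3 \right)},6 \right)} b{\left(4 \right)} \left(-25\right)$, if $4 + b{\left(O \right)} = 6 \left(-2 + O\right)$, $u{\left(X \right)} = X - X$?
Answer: $-1400$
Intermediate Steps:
$u{\left(X \right)} = 0$
$b{\left(O \right)} = -16 + 6 O$ ($b{\left(O \right)} = -4 + 6 \left(-2 + O\right) = -4 + \left(-12 + 6 O\right) = -16 + 6 O$)
$R{\left(u{\left(3 \right)},6 \right)} b{\left(4 \right)} \left(-25\right) = 7 \left(-16 + 6 \cdot 4\right) \left(-25\right) = 7 \left(-16 + 24\right) \left(-25\right) = 7 \cdot 8 \left(-25\right) = 56 \left(-25\right) = -1400$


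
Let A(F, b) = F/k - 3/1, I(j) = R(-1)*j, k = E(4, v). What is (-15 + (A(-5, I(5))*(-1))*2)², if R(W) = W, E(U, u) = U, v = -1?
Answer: 169/4 ≈ 42.250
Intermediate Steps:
k = 4
I(j) = -j
A(F, b) = -3 + F/4 (A(F, b) = F/4 - 3/1 = F*(¼) - 3*1 = F/4 - 3 = -3 + F/4)
(-15 + (A(-5, I(5))*(-1))*2)² = (-15 + ((-3 + (¼)*(-5))*(-1))*2)² = (-15 + ((-3 - 5/4)*(-1))*2)² = (-15 - 17/4*(-1)*2)² = (-15 + (17/4)*2)² = (-15 + 17/2)² = (-13/2)² = 169/4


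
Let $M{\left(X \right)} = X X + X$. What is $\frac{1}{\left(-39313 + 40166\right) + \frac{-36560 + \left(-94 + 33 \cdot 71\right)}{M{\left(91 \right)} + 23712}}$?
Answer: $\frac{32084}{27333341} \approx 0.0011738$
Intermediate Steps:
$M{\left(X \right)} = X + X^{2}$ ($M{\left(X \right)} = X^{2} + X = X + X^{2}$)
$\frac{1}{\left(-39313 + 40166\right) + \frac{-36560 + \left(-94 + 33 \cdot 71\right)}{M{\left(91 \right)} + 23712}} = \frac{1}{\left(-39313 + 40166\right) + \frac{-36560 + \left(-94 + 33 \cdot 71\right)}{91 \left(1 + 91\right) + 23712}} = \frac{1}{853 + \frac{-36560 + \left(-94 + 2343\right)}{91 \cdot 92 + 23712}} = \frac{1}{853 + \frac{-36560 + 2249}{8372 + 23712}} = \frac{1}{853 - \frac{34311}{32084}} = \frac{1}{\frac{27333341}{32084}} = \frac{32084}{27333341}$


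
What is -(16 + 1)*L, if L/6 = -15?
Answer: 1530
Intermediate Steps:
L = -90 (L = 6*(-15) = -90)
-(16 + 1)*L = -(16 + 1)*(-90) = -17*(-90) = -1*(-1530) = 1530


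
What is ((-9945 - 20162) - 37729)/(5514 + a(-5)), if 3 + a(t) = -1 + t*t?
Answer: -22612/1845 ≈ -12.256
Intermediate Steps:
a(t) = -4 + t² (a(t) = -3 + (-1 + t*t) = -3 + (-1 + t²) = -4 + t²)
((-9945 - 20162) - 37729)/(5514 + a(-5)) = ((-9945 - 20162) - 37729)/(5514 + (-4 + (-5)²)) = (-30107 - 37729)/(5514 + (-4 + 25)) = -67836/(5514 + 21) = -67836/5535 = -67836*1/5535 = -22612/1845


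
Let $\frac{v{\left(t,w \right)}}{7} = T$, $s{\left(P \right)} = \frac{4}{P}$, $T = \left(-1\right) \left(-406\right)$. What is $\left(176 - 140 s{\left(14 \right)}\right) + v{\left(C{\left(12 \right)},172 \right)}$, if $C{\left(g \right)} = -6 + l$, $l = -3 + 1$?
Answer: $2978$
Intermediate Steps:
$l = -2$
$C{\left(g \right)} = -8$ ($C{\left(g \right)} = -6 - 2 = -8$)
$T = 406$
$v{\left(t,w \right)} = 2842$ ($v{\left(t,w \right)} = 7 \cdot 406 = 2842$)
$\left(176 - 140 s{\left(14 \right)}\right) + v{\left(C{\left(12 \right)},172 \right)} = \left(176 - 140 \cdot \frac{4}{14}\right) + 2842 = \left(176 - 140 \cdot 4 \cdot \frac{1}{14}\right) + 2842 = \left(176 - 40\right) + 2842 = 136 + 2842 = 2978$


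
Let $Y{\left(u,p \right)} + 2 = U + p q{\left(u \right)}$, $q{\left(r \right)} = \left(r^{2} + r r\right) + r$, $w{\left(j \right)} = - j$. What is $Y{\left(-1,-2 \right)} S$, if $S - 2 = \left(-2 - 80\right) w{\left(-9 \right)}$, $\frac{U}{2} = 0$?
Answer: $2944$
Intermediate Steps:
$U = 0$ ($U = 2 \cdot 0 = 0$)
$q{\left(r \right)} = r + 2 r^{2}$ ($q{\left(r \right)} = \left(r^{2} + r^{2}\right) + r = 2 r^{2} + r = r + 2 r^{2}$)
$S = -736$ ($S = 2 + \left(-2 - 80\right) \left(\left(-1\right) \left(-9\right)\right) = 2 - 738 = -736$)
$Y{\left(u,p \right)} = -2 + p u \left(1 + 2 u\right)$ ($Y{\left(u,p \right)} = -2 + \left(0 + p u \left(1 + 2 u\right)\right) = -2 + p u \left(1 + 2 u\right)$)
$Y{\left(-1,-2 \right)} S = \left(-2 - - 2 \left(1 + 2 \left(-1\right)\right)\right) \left(-736\right) = \left(-2 - - 2 \left(1 - 2\right)\right) \left(-736\right) = \left(-2 - \left(-2\right) \left(-1\right)\right) \left(-736\right) = \left(-2 - 2\right) \left(-736\right) = \left(-4\right) \left(-736\right) = 2944$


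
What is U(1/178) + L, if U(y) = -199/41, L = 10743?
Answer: 440264/41 ≈ 10738.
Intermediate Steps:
U(y) = -199/41 (U(y) = -199*1/41 = -199/41)
U(1/178) + L = -199/41 + 10743 = 440264/41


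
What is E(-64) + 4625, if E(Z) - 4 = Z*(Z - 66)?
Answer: 12949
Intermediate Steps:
E(Z) = 4 + Z*(-66 + Z) (E(Z) = 4 + Z*(Z - 66) = 4 + Z*(-66 + Z))
E(-64) + 4625 = (4 + (-64)² - 66*(-64)) + 4625 = (4 + 4096 + 4224) + 4625 = 8324 + 4625 = 12949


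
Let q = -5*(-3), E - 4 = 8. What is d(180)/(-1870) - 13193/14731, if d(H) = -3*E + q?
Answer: -24361559/27546970 ≈ -0.88436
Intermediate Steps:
E = 12 (E = 4 + 8 = 12)
q = 15
d(H) = -21 (d(H) = -3*12 + 15 = -36 + 15 = -21)
d(180)/(-1870) - 13193/14731 = -21/(-1870) - 13193/14731 = -21*(-1/1870) - 13193*1/14731 = 21/1870 - 13193/14731 = -24361559/27546970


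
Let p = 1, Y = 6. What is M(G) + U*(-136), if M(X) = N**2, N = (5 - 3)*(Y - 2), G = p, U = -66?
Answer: 9040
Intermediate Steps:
G = 1
N = 8 (N = (5 - 3)*(6 - 2) = 2*4 = 8)
M(X) = 64 (M(X) = 8**2 = 64)
M(G) + U*(-136) = 64 - 66*(-136) = 64 + 8976 = 9040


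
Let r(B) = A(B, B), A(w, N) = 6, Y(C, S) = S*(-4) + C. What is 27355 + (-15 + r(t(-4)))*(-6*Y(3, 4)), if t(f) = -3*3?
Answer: 26653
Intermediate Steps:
Y(C, S) = C - 4*S (Y(C, S) = -4*S + C = C - 4*S)
t(f) = -9
r(B) = 6
27355 + (-15 + r(t(-4)))*(-6*Y(3, 4)) = 27355 + (-15 + 6)*(-6*(3 - 4*4)) = 27355 - (-54)*(3 - 16) = 27355 - (-54)*(-13) = 27355 - 9*78 = 27355 - 702 = 26653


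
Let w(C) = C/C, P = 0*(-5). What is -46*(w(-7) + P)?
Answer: -46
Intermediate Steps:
P = 0
w(C) = 1
-46*(w(-7) + P) = -46*(1 + 0) = -46*1 = -46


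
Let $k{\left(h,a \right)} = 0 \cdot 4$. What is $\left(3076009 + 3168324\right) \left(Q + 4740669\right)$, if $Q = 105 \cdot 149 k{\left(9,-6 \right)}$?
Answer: $29602315878777$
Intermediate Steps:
$k{\left(h,a \right)} = 0$
$Q = 0$ ($Q = 105 \cdot 149 \cdot 0 = 15645 \cdot 0 = 0$)
$\left(3076009 + 3168324\right) \left(Q + 4740669\right) = \left(3076009 + 3168324\right) \left(0 + 4740669\right) = 6244333 \cdot 4740669 = 29602315878777$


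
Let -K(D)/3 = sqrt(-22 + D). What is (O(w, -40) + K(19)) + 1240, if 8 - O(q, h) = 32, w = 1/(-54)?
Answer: 1216 - 3*I*sqrt(3) ≈ 1216.0 - 5.1962*I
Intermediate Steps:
w = -1/54 ≈ -0.018519
O(q, h) = -24 (O(q, h) = 8 - 1*32 = 8 - 32 = -24)
K(D) = -3*sqrt(-22 + D)
(O(w, -40) + K(19)) + 1240 = (-24 - 3*sqrt(-22 + 19)) + 1240 = (-24 - 3*I*sqrt(3)) + 1240 = 1216 - 3*I*sqrt(3)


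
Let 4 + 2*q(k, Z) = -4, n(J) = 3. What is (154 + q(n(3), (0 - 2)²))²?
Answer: 22500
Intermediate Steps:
q(k, Z) = -4 (q(k, Z) = -2 + (½)*(-4) = -2 - 2 = -4)
(154 + q(n(3), (0 - 2)²))² = (154 - 4)² = 150² = 22500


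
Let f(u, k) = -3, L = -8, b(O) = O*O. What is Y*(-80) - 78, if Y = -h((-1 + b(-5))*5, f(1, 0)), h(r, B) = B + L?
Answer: -958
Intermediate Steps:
b(O) = O²
h(r, B) = -8 + B (h(r, B) = B - 8 = -8 + B)
Y = 11 (Y = -(-8 - 3) = -1*(-11) = 11)
Y*(-80) - 78 = 11*(-80) - 78 = -880 - 78 = -958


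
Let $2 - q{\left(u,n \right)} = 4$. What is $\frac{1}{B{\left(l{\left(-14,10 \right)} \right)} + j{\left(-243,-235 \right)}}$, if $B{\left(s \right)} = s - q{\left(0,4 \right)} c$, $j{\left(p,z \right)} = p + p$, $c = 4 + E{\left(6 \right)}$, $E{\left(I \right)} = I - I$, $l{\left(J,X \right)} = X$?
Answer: $- \frac{1}{468} \approx -0.0021368$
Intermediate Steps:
$q{\left(u,n \right)} = -2$ ($q{\left(u,n \right)} = 2 - 4 = -2$)
$E{\left(I \right)} = 0$
$c = 4$ ($c = 4 + 0 = 4$)
$j{\left(p,z \right)} = 2 p$
$B{\left(s \right)} = 8 + s$ ($B{\left(s \right)} = s - \left(-2\right) 4 = s - -8 = s + 8 = 8 + s$)
$\frac{1}{B{\left(l{\left(-14,10 \right)} \right)} + j{\left(-243,-235 \right)}} = \frac{1}{\left(8 + 10\right) + 2 \left(-243\right)} = \frac{1}{18 - 486} = \frac{1}{-468} = - \frac{1}{468}$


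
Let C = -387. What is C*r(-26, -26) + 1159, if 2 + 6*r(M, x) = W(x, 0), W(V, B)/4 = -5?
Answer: 2578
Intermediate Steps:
W(V, B) = -20 (W(V, B) = 4*(-5) = -20)
r(M, x) = -11/3 (r(M, x) = -⅓ + (⅙)*(-20) = -⅓ - 10/3 = -11/3)
C*r(-26, -26) + 1159 = -387*(-11/3) + 1159 = 1419 + 1159 = 2578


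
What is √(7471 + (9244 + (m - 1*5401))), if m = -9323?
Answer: √1991 ≈ 44.621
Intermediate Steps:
√(7471 + (9244 + (m - 1*5401))) = √(7471 + (9244 + (-9323 - 1*5401))) = √(7471 + (9244 + (-9323 - 5401))) = √(7471 + (9244 - 14724)) = √(7471 - 5480) = √1991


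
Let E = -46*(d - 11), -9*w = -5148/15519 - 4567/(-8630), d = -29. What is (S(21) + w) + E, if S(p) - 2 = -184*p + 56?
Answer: -789921881071/401786910 ≈ -1966.0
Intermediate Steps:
w = -8816011/401786910 (w = -(-5148/15519 - 4567/(-8630))/9 = -(-5148*1/15519 - 4567*(-1/8630))/9 = -(-1716/5173 + 4567/8630)/9 = -⅑*8816011/44642990 = -8816011/401786910 ≈ -0.021942)
S(p) = 58 - 184*p (S(p) = 2 + (-184*p + 56) = 2 + (56 - 184*p) = 58 - 184*p)
E = 1840 (E = -46*(-29 - 11) = -46*(-40) = 1840)
(S(21) + w) + E = ((58 - 184*21) - 8816011/401786910) + 1840 = ((58 - 3864) - 8816011/401786910) + 1840 = (-3806 - 8816011/401786910) + 1840 = -1529209795471/401786910 + 1840 = -789921881071/401786910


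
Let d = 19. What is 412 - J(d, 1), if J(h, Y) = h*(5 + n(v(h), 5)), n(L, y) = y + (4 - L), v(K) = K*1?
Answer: 507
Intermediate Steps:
v(K) = K
n(L, y) = 4 + y - L
J(h, Y) = h*(14 - h) (J(h, Y) = h*(5 + (4 + 5 - h)) = h*(5 + (9 - h)) = h*(14 - h))
412 - J(d, 1) = 412 - 19*(14 - 1*19) = 412 - 19*(14 - 19) = 412 - 19*(-5) = 412 - 1*(-95) = 412 + 95 = 507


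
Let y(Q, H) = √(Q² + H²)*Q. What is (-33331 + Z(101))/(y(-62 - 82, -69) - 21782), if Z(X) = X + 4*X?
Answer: -178753983/13562567 + 3545208*√2833/13562567 ≈ 0.73312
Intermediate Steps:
Z(X) = 5*X
y(Q, H) = Q*√(H² + Q²) (y(Q, H) = √(H² + Q²)*Q = Q*√(H² + Q²))
(-33331 + Z(101))/(y(-62 - 82, -69) - 21782) = (-33331 + 5*101)/((-62 - 82)*√((-69)² + (-62 - 82)²) - 21782) = (-33331 + 505)/(-144*√(4761 + (-144)²) - 21782) = -32826/(-144*√(4761 + 20736) - 21782) = -32826/(-432*√2833 - 21782) = -32826/(-21782 - 432*√2833)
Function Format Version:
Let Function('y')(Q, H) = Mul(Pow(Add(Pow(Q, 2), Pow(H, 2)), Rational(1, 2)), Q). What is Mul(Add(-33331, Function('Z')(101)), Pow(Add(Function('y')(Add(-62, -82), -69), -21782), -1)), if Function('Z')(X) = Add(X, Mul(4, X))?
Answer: Add(Rational(-178753983, 13562567), Mul(Rational(3545208, 13562567), Pow(2833, Rational(1, 2)))) ≈ 0.73312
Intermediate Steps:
Function('Z')(X) = Mul(5, X)
Function('y')(Q, H) = Mul(Q, Pow(Add(Pow(H, 2), Pow(Q, 2)), Rational(1, 2))) (Function('y')(Q, H) = Mul(Pow(Add(Pow(H, 2), Pow(Q, 2)), Rational(1, 2)), Q) = Mul(Q, Pow(Add(Pow(H, 2), Pow(Q, 2)), Rational(1, 2))))
Mul(Add(-33331, Function('Z')(101)), Pow(Add(Function('y')(Add(-62, -82), -69), -21782), -1)) = Mul(Add(-33331, Mul(5, 101)), Pow(Add(Mul(Add(-62, -82), Pow(Add(Pow(-69, 2), Pow(Add(-62, -82), 2)), Rational(1, 2))), -21782), -1)) = Mul(Add(-33331, 505), Pow(Add(Mul(-144, Pow(Add(4761, Pow(-144, 2)), Rational(1, 2))), -21782), -1)) = Mul(-32826, Pow(Add(Mul(-144, Pow(Add(4761, 20736), Rational(1, 2))), -21782), -1)) = Mul(-32826, Pow(Add(Mul(-144, Pow(25497, Rational(1, 2))), -21782), -1)) = Mul(-32826, Pow(Add(Mul(-144, Mul(3, Pow(2833, Rational(1, 2)))), -21782), -1)) = Mul(-32826, Pow(Add(Mul(-432, Pow(2833, Rational(1, 2))), -21782), -1)) = Mul(-32826, Pow(Add(-21782, Mul(-432, Pow(2833, Rational(1, 2)))), -1))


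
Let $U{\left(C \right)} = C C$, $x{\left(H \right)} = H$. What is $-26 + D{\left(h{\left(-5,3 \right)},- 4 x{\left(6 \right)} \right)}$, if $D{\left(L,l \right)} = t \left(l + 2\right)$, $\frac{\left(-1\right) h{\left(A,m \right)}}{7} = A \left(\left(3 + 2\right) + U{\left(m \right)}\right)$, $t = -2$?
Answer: $18$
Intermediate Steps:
$U{\left(C \right)} = C^{2}$
$h{\left(A,m \right)} = - 7 A \left(5 + m^{2}\right)$ ($h{\left(A,m \right)} = - 7 A \left(\left(3 + 2\right) + m^{2}\right) = - 7 A \left(5 + m^{2}\right)$)
$D{\left(L,l \right)} = -4 - 2 l$ ($D{\left(L,l \right)} = - 2 \left(l + 2\right) = - 2 \left(2 + l\right) = -4 - 2 l$)
$-26 + D{\left(h{\left(-5,3 \right)},- 4 x{\left(6 \right)} \right)} = -26 - \left(4 + 2 \left(\left(-4\right) 6\right)\right) = -26 - -44 = -26 + \left(-4 + 48\right) = -26 + 44 = 18$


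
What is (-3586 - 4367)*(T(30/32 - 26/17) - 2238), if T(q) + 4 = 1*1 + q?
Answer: 4849047489/272 ≈ 1.7827e+7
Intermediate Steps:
T(q) = -3 + q (T(q) = -4 + (1*1 + q) = -4 + (1 + q) = -3 + q)
(-3586 - 4367)*(T(30/32 - 26/17) - 2238) = (-3586 - 4367)*((-3 + (30/32 - 26/17)) - 2238) = -7953*((-3 + (30*(1/32) - 26*1/17)) - 2238) = -7953*((-3 + (15/16 - 26/17)) - 2238) = -7953*((-3 - 161/272) - 2238) = -7953*(-977/272 - 2238) = -7953*(-609713/272) = 4849047489/272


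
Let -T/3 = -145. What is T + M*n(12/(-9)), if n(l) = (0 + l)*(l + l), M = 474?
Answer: 6361/3 ≈ 2120.3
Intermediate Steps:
T = 435 (T = -3*(-145) = 435)
n(l) = 2*l**2 (n(l) = l*(2*l) = 2*l**2)
T + M*n(12/(-9)) = 435 + 474*(2*(12/(-9))**2) = 435 + 474*(2*(12*(-1/9))**2) = 435 + 474*(2*(-4/3)**2) = 435 + 474*(2*(16/9)) = 435 + 474*(32/9) = 435 + 5056/3 = 6361/3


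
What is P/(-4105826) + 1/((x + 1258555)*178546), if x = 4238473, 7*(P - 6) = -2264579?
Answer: 1111290238321392219/14104141587401823608 ≈ 0.078792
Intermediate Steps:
P = -2264537/7 (P = 6 + (⅐)*(-2264579) = 6 - 2264579/7 = -2264537/7 ≈ -3.2351e+5)
P/(-4105826) + 1/((x + 1258555)*178546) = -2264537/7/(-4105826) + 1/((4238473 + 1258555)*178546) = -2264537/7*(-1/4105826) + (1/178546)/5497028 = 2264537/28740782 + (1/5497028)*(1/178546) = 2264537/28740782 + 1/981472361288 = 1111290238321392219/14104141587401823608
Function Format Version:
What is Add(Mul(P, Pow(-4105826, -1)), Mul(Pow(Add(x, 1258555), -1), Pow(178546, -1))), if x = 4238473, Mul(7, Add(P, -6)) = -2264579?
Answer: Rational(1111290238321392219, 14104141587401823608) ≈ 0.078792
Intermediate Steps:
P = Rational(-2264537, 7) (P = Add(6, Mul(Rational(1, 7), -2264579)) = Add(6, Rational(-2264579, 7)) = Rational(-2264537, 7) ≈ -3.2351e+5)
Add(Mul(P, Pow(-4105826, -1)), Mul(Pow(Add(x, 1258555), -1), Pow(178546, -1))) = Add(Mul(Rational(-2264537, 7), Pow(-4105826, -1)), Mul(Pow(Add(4238473, 1258555), -1), Pow(178546, -1))) = Add(Mul(Rational(-2264537, 7), Rational(-1, 4105826)), Mul(Pow(5497028, -1), Rational(1, 178546))) = Add(Rational(2264537, 28740782), Mul(Rational(1, 5497028), Rational(1, 178546))) = Add(Rational(2264537, 28740782), Rational(1, 981472361288)) = Rational(1111290238321392219, 14104141587401823608)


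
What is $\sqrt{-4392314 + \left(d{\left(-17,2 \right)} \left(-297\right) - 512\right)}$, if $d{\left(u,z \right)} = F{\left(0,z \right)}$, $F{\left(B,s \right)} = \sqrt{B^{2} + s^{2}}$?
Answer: $2 i \sqrt{1098355} \approx 2096.0 i$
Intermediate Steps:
$d{\left(u,z \right)} = \sqrt{z^{2}}$ ($d{\left(u,z \right)} = \sqrt{0^{2} + z^{2}} = \sqrt{0 + z^{2}} = \sqrt{z^{2}}$)
$\sqrt{-4392314 + \left(d{\left(-17,2 \right)} \left(-297\right) - 512\right)} = \sqrt{-4392314 + \left(\sqrt{2^{2}} \left(-297\right) - 512\right)} = \sqrt{-4392314 + \left(\sqrt{4} \left(-297\right) - 512\right)} = \sqrt{-4392314 + \left(2 \left(-297\right) - 512\right)} = \sqrt{-4392314 - 1106} = \sqrt{-4393420} = 2 i \sqrt{1098355}$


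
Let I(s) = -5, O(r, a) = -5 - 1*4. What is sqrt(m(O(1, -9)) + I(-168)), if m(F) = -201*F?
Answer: 2*sqrt(451) ≈ 42.474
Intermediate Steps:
O(r, a) = -9 (O(r, a) = -5 - 4 = -9)
sqrt(m(O(1, -9)) + I(-168)) = sqrt(-201*(-9) - 5) = sqrt(1809 - 5) = sqrt(1804) = 2*sqrt(451)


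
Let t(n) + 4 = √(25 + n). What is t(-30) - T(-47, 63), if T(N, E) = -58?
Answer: 54 + I*√5 ≈ 54.0 + 2.2361*I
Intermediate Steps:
t(n) = -4 + √(25 + n)
t(-30) - T(-47, 63) = (-4 + √(25 - 30)) - 1*(-58) = (-4 + √(-5)) + 58 = (-4 + I*√5) + 58 = 54 + I*√5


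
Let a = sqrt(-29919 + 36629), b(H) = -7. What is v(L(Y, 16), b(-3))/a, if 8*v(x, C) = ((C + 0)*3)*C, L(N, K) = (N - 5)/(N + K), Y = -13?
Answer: 147*sqrt(6710)/53680 ≈ 0.22432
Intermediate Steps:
a = sqrt(6710) ≈ 81.915
L(N, K) = (-5 + N)/(K + N)
v(x, C) = 3*C**2/8 (v(x, C) = (((C + 0)*3)*C)/8 = ((C*3)*C)/8 = ((3*C)*C)/8 = (3*C**2)/8 = 3*C**2/8)
v(L(Y, 16), b(-3))/a = ((3/8)*(-7)**2)/(sqrt(6710)) = ((3/8)*49)*(sqrt(6710)/6710) = 147*(sqrt(6710)/6710)/8 = 147*sqrt(6710)/53680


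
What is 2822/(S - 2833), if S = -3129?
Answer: -1411/2981 ≈ -0.47333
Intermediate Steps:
2822/(S - 2833) = 2822/(-3129 - 2833) = 2822/(-5962) = 2822*(-1/5962) = -1411/2981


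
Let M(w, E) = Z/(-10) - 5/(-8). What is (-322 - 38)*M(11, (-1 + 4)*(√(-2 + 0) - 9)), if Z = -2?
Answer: -297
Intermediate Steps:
M(w, E) = 33/40 (M(w, E) = -2/(-10) - 5/(-8) = -2*(-⅒) - 5*(-⅛) = ⅕ + 5/8 = 33/40)
(-322 - 38)*M(11, (-1 + 4)*(√(-2 + 0) - 9)) = (-322 - 38)*(33/40) = -360*33/40 = -297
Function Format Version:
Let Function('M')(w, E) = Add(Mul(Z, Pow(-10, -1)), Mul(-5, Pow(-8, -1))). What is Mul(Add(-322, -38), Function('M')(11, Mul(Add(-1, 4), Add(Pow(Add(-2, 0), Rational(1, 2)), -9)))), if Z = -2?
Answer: -297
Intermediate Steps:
Function('M')(w, E) = Rational(33, 40) (Function('M')(w, E) = Add(Mul(-2, Pow(-10, -1)), Mul(-5, Pow(-8, -1))) = Add(Mul(-2, Rational(-1, 10)), Mul(-5, Rational(-1, 8))) = Add(Rational(1, 5), Rational(5, 8)) = Rational(33, 40))
Mul(Add(-322, -38), Function('M')(11, Mul(Add(-1, 4), Add(Pow(Add(-2, 0), Rational(1, 2)), -9)))) = Mul(Add(-322, -38), Rational(33, 40)) = Mul(-360, Rational(33, 40)) = -297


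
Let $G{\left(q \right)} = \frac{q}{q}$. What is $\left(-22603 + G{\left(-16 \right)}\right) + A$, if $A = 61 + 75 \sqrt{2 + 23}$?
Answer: $-22166$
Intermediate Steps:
$G{\left(q \right)} = 1$
$A = 436$ ($A = 61 + 75 \sqrt{25} = 61 + 75 \cdot 5 = 61 + 375 = 436$)
$\left(-22603 + G{\left(-16 \right)}\right) + A = \left(-22603 + 1\right) + 436 = -22602 + 436 = -22166$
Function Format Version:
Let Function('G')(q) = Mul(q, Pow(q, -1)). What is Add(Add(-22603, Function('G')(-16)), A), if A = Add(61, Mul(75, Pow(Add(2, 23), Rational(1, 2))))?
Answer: -22166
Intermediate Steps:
Function('G')(q) = 1
A = 436 (A = Add(61, Mul(75, Pow(25, Rational(1, 2)))) = Add(61, Mul(75, 5)) = Add(61, 375) = 436)
Add(Add(-22603, Function('G')(-16)), A) = Add(Add(-22603, 1), 436) = Add(-22602, 436) = -22166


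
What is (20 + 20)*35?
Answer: 1400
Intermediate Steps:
(20 + 20)*35 = 40*35 = 1400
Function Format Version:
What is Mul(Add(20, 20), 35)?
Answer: 1400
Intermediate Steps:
Mul(Add(20, 20), 35) = Mul(40, 35) = 1400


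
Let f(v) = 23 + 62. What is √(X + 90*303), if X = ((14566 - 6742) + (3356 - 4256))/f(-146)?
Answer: √197614290/85 ≈ 165.38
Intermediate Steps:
f(v) = 85
X = 6924/85 (X = ((14566 - 6742) + (3356 - 4256))/85 = (7824 - 900)*(1/85) = 6924*(1/85) = 6924/85 ≈ 81.459)
√(X + 90*303) = √(6924/85 + 90*303) = √(6924/85 + 27270) = √(2324874/85) = √197614290/85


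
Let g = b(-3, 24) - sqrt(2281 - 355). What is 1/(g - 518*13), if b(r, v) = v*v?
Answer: -3079/18959519 + 3*sqrt(214)/37919038 ≈ -0.00016124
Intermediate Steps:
b(r, v) = v**2
g = 576 - 3*sqrt(214) (g = 24**2 - sqrt(2281 - 355) = 576 - sqrt(1926) = 576 - 3*sqrt(214) ≈ 532.11)
1/(g - 518*13) = 1/((576 - 3*sqrt(214)) - 518*13) = 1/((576 - 3*sqrt(214)) - 6734) = 1/(-6158 - 3*sqrt(214))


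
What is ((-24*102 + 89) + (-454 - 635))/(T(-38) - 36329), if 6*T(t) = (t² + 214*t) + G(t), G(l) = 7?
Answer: 6896/74885 ≈ 0.092088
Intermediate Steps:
T(t) = 7/6 + t²/6 + 107*t/3 (T(t) = ((t² + 214*t) + 7)/6 = (7 + t² + 214*t)/6 = 7/6 + t²/6 + 107*t/3)
((-24*102 + 89) + (-454 - 635))/(T(-38) - 36329) = ((-24*102 + 89) + (-454 - 635))/((7/6 + (⅙)*(-38)² + (107/3)*(-38)) - 36329) = ((-2448 + 89) - 1089)/((7/6 + (⅙)*1444 - 4066/3) - 36329) = (-2359 - 1089)/((7/6 + 722/3 - 4066/3) - 36329) = -3448/(-2227/2 - 36329) = -3448/(-74885/2) = -3448*(-2/74885) = 6896/74885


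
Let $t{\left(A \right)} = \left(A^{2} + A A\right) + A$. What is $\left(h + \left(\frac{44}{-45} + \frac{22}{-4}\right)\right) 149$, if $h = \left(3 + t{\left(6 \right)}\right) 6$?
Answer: $\frac{6430393}{90} \approx 71449.0$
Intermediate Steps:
$t{\left(A \right)} = A + 2 A^{2}$ ($t{\left(A \right)} = \left(A^{2} + A^{2}\right) + A = 2 A^{2} + A = A + 2 A^{2}$)
$h = 486$ ($h = \left(3 + 6 \left(1 + 2 \cdot 6\right)\right) 6 = \left(3 + 6 \left(1 + 12\right)\right) 6 = \left(3 + 6 \cdot 13\right) 6 = \left(3 + 78\right) 6 = 81 \cdot 6 = 486$)
$\left(h + \left(\frac{44}{-45} + \frac{22}{-4}\right)\right) 149 = \left(486 + \left(\frac{44}{-45} + \frac{22}{-4}\right)\right) 149 = \left(486 + \left(44 \left(- \frac{1}{45}\right) + 22 \left(- \frac{1}{4}\right)\right)\right) 149 = \left(486 - \frac{583}{90}\right) 149 = \frac{43157}{90} \cdot 149 = \frac{6430393}{90}$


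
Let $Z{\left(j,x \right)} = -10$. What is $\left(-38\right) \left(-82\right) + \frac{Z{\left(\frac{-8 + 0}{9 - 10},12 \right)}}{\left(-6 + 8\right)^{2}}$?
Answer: $\frac{6227}{2} \approx 3113.5$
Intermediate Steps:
$\left(-38\right) \left(-82\right) + \frac{Z{\left(\frac{-8 + 0}{9 - 10},12 \right)}}{\left(-6 + 8\right)^{2}} = \left(-38\right) \left(-82\right) - \frac{10}{\left(-6 + 8\right)^{2}} = 3116 - \frac{10}{2^{2}} = 3116 - \frac{10}{4} = 3116 - \frac{5}{2} = \frac{6227}{2}$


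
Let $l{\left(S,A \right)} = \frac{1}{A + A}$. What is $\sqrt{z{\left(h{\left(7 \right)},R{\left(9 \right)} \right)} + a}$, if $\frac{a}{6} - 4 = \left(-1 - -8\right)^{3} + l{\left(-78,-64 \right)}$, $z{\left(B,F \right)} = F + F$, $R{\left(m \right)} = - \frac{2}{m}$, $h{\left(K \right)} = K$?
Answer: $\frac{\sqrt{1198949}}{24} \approx 45.624$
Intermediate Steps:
$z{\left(B,F \right)} = 2 F$
$l{\left(S,A \right)} = \frac{1}{2 A}$
$a = \frac{133245}{64}$ ($a = 24 + 6 \left(\left(-1 - -8\right)^{3} + \frac{1}{2 \left(-64\right)}\right) = 24 + 6 \left(\left(-1 + 8\right)^{3} + \frac{1}{2} \left(- \frac{1}{64}\right)\right) = 24 + 6 \left(7^{3} - \frac{1}{128}\right) = 24 + 6 \left(343 - \frac{1}{128}\right) = 24 + 6 \cdot \frac{43903}{128} = 24 + \frac{131709}{64} = \frac{133245}{64} \approx 2082.0$)
$\sqrt{z{\left(h{\left(7 \right)},R{\left(9 \right)} \right)} + a} = \sqrt{2 \left(- \frac{2}{9}\right) + \frac{133245}{64}} = \sqrt{- \frac{4}{9} + \frac{133245}{64}} = \sqrt{\frac{1198949}{576}} = \frac{\sqrt{1198949}}{24}$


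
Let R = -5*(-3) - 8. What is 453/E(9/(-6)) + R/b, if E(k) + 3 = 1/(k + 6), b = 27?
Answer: -109904/675 ≈ -162.82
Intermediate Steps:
R = 7 (R = 15 - 8 = 7)
E(k) = -3 + 1/(6 + k) (E(k) = -3 + 1/(k + 6) = -3 + 1/(6 + k))
453/E(9/(-6)) + R/b = 453/(((-17 - 27/(-6))/(6 + 9/(-6)))) + 7/27 = 453/(((-17 - 27*(-1)/6)/(6 + 9*(-⅙)))) + 7*(1/27) = 453/(((-17 - 3*(-3/2))/(6 - 3/2))) + 7/27 = 453/(((-17 + 9/2)/(9/2))) + 7/27 = 453/(((2/9)*(-25/2))) + 7/27 = 453/(-25/9) + 7/27 = 453*(-9/25) + 7/27 = -4077/25 + 7/27 = -109904/675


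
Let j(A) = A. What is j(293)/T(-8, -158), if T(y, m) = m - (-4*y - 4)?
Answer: -293/186 ≈ -1.5753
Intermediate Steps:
T(y, m) = 4 + m + 4*y (T(y, m) = m - (-4 - 4*y) = m + (4 + 4*y) = 4 + m + 4*y)
j(293)/T(-8, -158) = 293/(4 - 158 + 4*(-8)) = 293/(4 - 158 - 32) = 293/(-186) = 293*(-1/186) = -293/186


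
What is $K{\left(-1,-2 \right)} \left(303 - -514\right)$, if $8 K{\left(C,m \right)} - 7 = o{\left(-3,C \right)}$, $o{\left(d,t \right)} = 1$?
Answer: $817$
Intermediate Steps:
$K{\left(C,m \right)} = 1$ ($K{\left(C,m \right)} = \frac{7}{8} + \frac{1}{8} \cdot 1 = \frac{7}{8} + \frac{1}{8} = 1$)
$K{\left(-1,-2 \right)} \left(303 - -514\right) = 1 \left(303 - -514\right) = 1 \left(303 + 514\right) = 1 \cdot 817 = 817$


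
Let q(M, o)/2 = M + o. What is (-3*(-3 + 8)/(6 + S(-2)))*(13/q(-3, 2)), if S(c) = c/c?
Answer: 195/14 ≈ 13.929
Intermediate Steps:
S(c) = 1
q(M, o) = 2*M + 2*o (q(M, o) = 2*(M + o) = 2*M + 2*o)
(-3*(-3 + 8)/(6 + S(-2)))*(13/q(-3, 2)) = (-3*(-3 + 8)/(6 + 1))*(13/(2*(-3) + 2*2)) = (-15/7)*(13/(-6 + 4)) = (-15/7)*(13/(-2)) = (-3*5/7)*(13*(-½)) = -15/7*(-13/2) = 195/14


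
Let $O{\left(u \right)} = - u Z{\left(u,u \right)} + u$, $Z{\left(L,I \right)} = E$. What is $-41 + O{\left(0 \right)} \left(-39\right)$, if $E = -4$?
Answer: $-41$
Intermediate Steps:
$Z{\left(L,I \right)} = -4$
$O{\left(u \right)} = 5 u$ ($O{\left(u \right)} = - u \left(-4\right) + u = 4 u + u = 5 u$)
$-41 + O{\left(0 \right)} \left(-39\right) = -41 + 5 \cdot 0 \left(-39\right) = -41 + 0 \left(-39\right) = -41 + 0 = -41$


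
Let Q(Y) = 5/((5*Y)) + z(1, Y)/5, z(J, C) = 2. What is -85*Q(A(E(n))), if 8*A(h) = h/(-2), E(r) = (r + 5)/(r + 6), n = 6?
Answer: 15946/11 ≈ 1449.6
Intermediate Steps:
E(r) = (5 + r)/(6 + r)
A(h) = -h/16 (A(h) = (h/(-2))/8 = (h*(-½))/8 = (-h/2)/8 = -h/16)
Q(Y) = ⅖ + 1/Y (Q(Y) = 5/((5*Y)) + 2/5 = 5*(1/(5*Y)) + 2*(⅕) = 1/Y + ⅖ = ⅖ + 1/Y)
-85*Q(A(E(n))) = -85*(⅖ + 1/(-(5 + 6)/(16*(6 + 6)))) = -85*(⅖ + 1/(-11/(16*12))) = -85*(⅖ + 1/(-11/192)) = -85*(⅖ - 192/11) = -85*(-938/55) = 15946/11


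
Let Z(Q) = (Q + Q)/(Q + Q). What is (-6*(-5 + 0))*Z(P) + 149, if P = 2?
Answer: 179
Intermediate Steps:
Z(Q) = 1 (Z(Q) = (2*Q)/((2*Q)) = (2*Q)*(1/(2*Q)) = 1)
(-6*(-5 + 0))*Z(P) + 149 = -6*(-5 + 0)*1 + 149 = -6*(-5)*1 + 149 = 30*1 + 149 = 30 + 149 = 179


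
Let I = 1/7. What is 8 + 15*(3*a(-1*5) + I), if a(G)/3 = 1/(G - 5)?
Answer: -47/14 ≈ -3.3571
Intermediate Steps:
I = ⅐ ≈ 0.14286
a(G) = 3/(-5 + G) (a(G) = 3/(G - 5) = 3/(-5 + G))
8 + 15*(3*a(-1*5) + I) = 8 + 15*(3*(3/(-5 - 1*5)) + ⅐) = 8 + 15*(3*(3/(-5 - 5)) + ⅐) = 8 + 15*(3*(3/(-10)) + ⅐) = 8 + 15*(3*(3*(-⅒)) + ⅐) = 8 + 15*(3*(-3/10) + ⅐) = 8 + 15*(-9/10 + ⅐) = 8 + 15*(-53/70) = 8 - 159/14 = -47/14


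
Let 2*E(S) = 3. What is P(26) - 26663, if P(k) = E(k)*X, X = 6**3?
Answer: -26339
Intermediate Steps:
X = 216
E(S) = 3/2 (E(S) = (1/2)*3 = 3/2)
P(k) = 324 (P(k) = (3/2)*216 = 324)
P(26) - 26663 = 324 - 26663 = -26339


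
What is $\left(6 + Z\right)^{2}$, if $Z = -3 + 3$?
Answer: $36$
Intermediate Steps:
$Z = 0$
$\left(6 + Z\right)^{2} = \left(6 + 0\right)^{2} = 6^{2} = 36$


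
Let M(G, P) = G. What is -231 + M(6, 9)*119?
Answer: 483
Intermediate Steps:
-231 + M(6, 9)*119 = -231 + 6*119 = -231 + 714 = 483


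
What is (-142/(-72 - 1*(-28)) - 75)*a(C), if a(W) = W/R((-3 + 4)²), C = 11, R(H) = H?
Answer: -1579/2 ≈ -789.50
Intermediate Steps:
a(W) = W (a(W) = W/((-3 + 4)²) = W/(1²) = W/1 = W*1 = W)
(-142/(-72 - 1*(-28)) - 75)*a(C) = (-142/(-72 - 1*(-28)) - 75)*11 = (-142/(-72 + 28) - 75)*11 = (-142/(-44) - 75)*11 = (-142*(-1/44) - 75)*11 = (71/22 - 75)*11 = -1579/22*11 = -1579/2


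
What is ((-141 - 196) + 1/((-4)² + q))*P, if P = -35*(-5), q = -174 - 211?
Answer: -21761950/369 ≈ -58976.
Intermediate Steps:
q = -385
P = 175
((-141 - 196) + 1/((-4)² + q))*P = ((-141 - 196) + 1/((-4)² - 385))*175 = (-337 + 1/(16 - 385))*175 = (-337 + 1/(-369))*175 = (-337 - 1/369)*175 = -124354/369*175 = -21761950/369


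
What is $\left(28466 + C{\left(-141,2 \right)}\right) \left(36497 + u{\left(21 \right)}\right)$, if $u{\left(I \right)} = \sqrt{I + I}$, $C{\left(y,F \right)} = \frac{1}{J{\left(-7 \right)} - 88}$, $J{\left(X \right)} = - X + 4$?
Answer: $\frac{79997080857}{77} + \frac{2191881 \sqrt{42}}{77} \approx 1.0391 \cdot 10^{9}$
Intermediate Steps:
$J{\left(X \right)} = 4 - X$
$C{\left(y,F \right)} = - \frac{1}{77}$ ($C{\left(y,F \right)} = \frac{1}{\left(4 - -7\right) - 88} = \frac{1}{\left(4 + 7\right) - 88} = \frac{1}{11 - 88} = \frac{1}{-77} = - \frac{1}{77}$)
$u{\left(I \right)} = \sqrt{2} \sqrt{I}$ ($u{\left(I \right)} = \sqrt{2 I} = \sqrt{2} \sqrt{I}$)
$\left(28466 + C{\left(-141,2 \right)}\right) \left(36497 + u{\left(21 \right)}\right) = \left(28466 - \frac{1}{77}\right) \left(36497 + \sqrt{2} \sqrt{21}\right) = \frac{2191881 \left(36497 + \sqrt{42}\right)}{77} = \frac{79997080857}{77} + \frac{2191881 \sqrt{42}}{77}$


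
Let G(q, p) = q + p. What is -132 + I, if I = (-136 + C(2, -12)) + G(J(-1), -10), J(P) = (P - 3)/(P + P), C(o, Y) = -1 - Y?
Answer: -265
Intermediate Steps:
J(P) = (-3 + P)/(2*P) (J(P) = (-3 + P)/((2*P)) = (-3 + P)*(1/(2*P)) = (-3 + P)/(2*P))
G(q, p) = p + q
I = -133 (I = (-136 + (-1 - 1*(-12))) + (-10 + (½)*(-3 - 1)/(-1)) = (-136 + (-1 + 12)) + (-10 + (½)*(-1)*(-4)) = (-136 + 11) + (-10 + 2) = -125 - 8 = -133)
-132 + I = -132 - 133 = -265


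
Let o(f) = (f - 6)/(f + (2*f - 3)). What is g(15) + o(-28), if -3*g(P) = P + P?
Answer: -836/87 ≈ -9.6092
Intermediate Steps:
g(P) = -2*P/3 (g(P) = -(P + P)/3 = -2*P/3)
o(f) = (-6 + f)/(-3 + 3*f) (o(f) = (-6 + f)/(f + (-3 + 2*f)) = (-6 + f)/(-3 + 3*f))
g(15) + o(-28) = -⅔*15 + (-6 - 28)/(3*(-1 - 28)) = -10 + (⅓)*(-34)/(-29) = -10 + (⅓)*(-1/29)*(-34) = -10 + 34/87 = -836/87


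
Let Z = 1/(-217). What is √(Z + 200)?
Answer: √9417583/217 ≈ 14.142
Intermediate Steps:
Z = -1/217 ≈ -0.0046083
√(Z + 200) = √(-1/217 + 200) = √(43399/217) = √9417583/217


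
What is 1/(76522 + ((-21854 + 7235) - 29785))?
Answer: 1/32118 ≈ 3.1135e-5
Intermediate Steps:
1/(76522 + ((-21854 + 7235) - 29785)) = 1/(76522 + (-14619 - 29785)) = 1/(76522 - 44404) = 1/32118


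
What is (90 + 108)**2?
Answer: 39204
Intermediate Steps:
(90 + 108)**2 = 198**2 = 39204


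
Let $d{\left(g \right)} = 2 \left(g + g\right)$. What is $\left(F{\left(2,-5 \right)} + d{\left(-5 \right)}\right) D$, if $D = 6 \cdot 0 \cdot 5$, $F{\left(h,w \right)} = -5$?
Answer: $0$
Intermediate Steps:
$d{\left(g \right)} = 4 g$ ($d{\left(g \right)} = 2 \cdot 2 g = 4 g$)
$D = 0$ ($D = 0 \cdot 5 = 0$)
$\left(F{\left(2,-5 \right)} + d{\left(-5 \right)}\right) D = \left(-5 + 4 \left(-5\right)\right) 0 = \left(-5 - 20\right) 0 = \left(-25\right) 0 = 0$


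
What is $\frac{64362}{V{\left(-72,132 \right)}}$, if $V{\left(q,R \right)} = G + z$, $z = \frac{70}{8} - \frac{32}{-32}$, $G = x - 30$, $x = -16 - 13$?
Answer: $- \frac{257448}{197} \approx -1306.8$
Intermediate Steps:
$x = -29$ ($x = -16 - 13 = -29$)
$G = -59$ ($G = -29 - 30 = -59$)
$z = \frac{39}{4}$ ($z = 70 \cdot \frac{1}{8} - -1 = \frac{35}{4} + 1 = \frac{39}{4} \approx 9.75$)
$V{\left(q,R \right)} = - \frac{197}{4}$ ($V{\left(q,R \right)} = -59 + \frac{39}{4} = - \frac{197}{4}$)
$\frac{64362}{V{\left(-72,132 \right)}} = \frac{64362}{- \frac{197}{4}} = 64362 \left(- \frac{4}{197}\right) = - \frac{257448}{197}$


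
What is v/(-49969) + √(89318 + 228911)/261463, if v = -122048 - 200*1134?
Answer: 348848/49969 + √318229/261463 ≈ 6.9834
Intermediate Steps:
v = -348848 (v = -122048 - 1*226800 = -122048 - 226800 = -348848)
v/(-49969) + √(89318 + 228911)/261463 = -348848/(-49969) + √(89318 + 228911)/261463 = -348848*(-1/49969) + √318229*(1/261463) = 348848/49969 + √318229/261463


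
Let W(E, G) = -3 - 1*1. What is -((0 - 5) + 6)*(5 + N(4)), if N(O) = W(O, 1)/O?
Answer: -4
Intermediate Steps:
W(E, G) = -4 (W(E, G) = -3 - 1 = -4)
N(O) = -4/O
-((0 - 5) + 6)*(5 + N(4)) = -((0 - 5) + 6)*(5 - 4/4) = -(-5 + 6)*(5 - 4*¼) = -(5 - 1) = -4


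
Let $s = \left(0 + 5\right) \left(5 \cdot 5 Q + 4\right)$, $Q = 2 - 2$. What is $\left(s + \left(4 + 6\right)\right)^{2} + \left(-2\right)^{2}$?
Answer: $904$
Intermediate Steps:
$Q = 0$ ($Q = 2 - 2 = 0$)
$s = 20$ ($s = \left(0 + 5\right) \left(5 \cdot 5 \cdot 0 + 4\right) = 5 \left(25 \cdot 0 + 4\right) = 5 \left(0 + 4\right) = 5 \cdot 4 = 20$)
$\left(s + \left(4 + 6\right)\right)^{2} + \left(-2\right)^{2} = \left(20 + \left(4 + 6\right)\right)^{2} + \left(-2\right)^{2} = \left(20 + 10\right)^{2} + 4 = 30^{2} + 4 = 900 + 4 = 904$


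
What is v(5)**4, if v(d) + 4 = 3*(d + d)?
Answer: 456976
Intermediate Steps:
v(d) = -4 + 6*d (v(d) = -4 + 3*(d + d) = -4 + 3*(2*d) = -4 + 6*d)
v(5)**4 = (-4 + 6*5)**4 = (-4 + 30)**4 = 26**4 = 456976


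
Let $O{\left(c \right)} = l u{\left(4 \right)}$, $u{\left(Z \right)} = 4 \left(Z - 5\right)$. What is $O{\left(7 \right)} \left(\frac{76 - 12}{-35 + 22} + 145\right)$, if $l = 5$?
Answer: $- \frac{36420}{13} \approx -2801.5$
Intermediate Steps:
$u{\left(Z \right)} = -20 + 4 Z$ ($u{\left(Z \right)} = 4 \left(-5 + Z\right) = -20 + 4 Z$)
$O{\left(c \right)} = -20$ ($O{\left(c \right)} = 5 \left(-20 + 4 \cdot 4\right) = 5 \left(-20 + 16\right) = 5 \left(-4\right) = -20$)
$O{\left(7 \right)} \left(\frac{76 - 12}{-35 + 22} + 145\right) = - 20 \left(\frac{76 - 12}{-35 + 22} + 145\right) = - 20 \left(\frac{64}{-13} + 145\right) = - 20 \left(64 \left(- \frac{1}{13}\right) + 145\right) = - 20 \left(- \frac{64}{13} + 145\right) = \left(-20\right) \frac{1821}{13} = - \frac{36420}{13}$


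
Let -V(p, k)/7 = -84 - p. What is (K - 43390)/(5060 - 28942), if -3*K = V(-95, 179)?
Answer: 130093/71646 ≈ 1.8158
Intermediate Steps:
V(p, k) = 588 + 7*p (V(p, k) = -7*(-84 - p) = 588 + 7*p)
K = 77/3 (K = -(588 + 7*(-95))/3 = -(588 - 665)/3 = -⅓*(-77) = 77/3 ≈ 25.667)
(K - 43390)/(5060 - 28942) = (77/3 - 43390)/(5060 - 28942) = -130093/3/(-23882) = -130093/3*(-1/23882) = 130093/71646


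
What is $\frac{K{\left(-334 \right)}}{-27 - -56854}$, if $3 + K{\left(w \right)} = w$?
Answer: $- \frac{337}{56827} \approx -0.0059303$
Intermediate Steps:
$K{\left(w \right)} = -3 + w$
$\frac{K{\left(-334 \right)}}{-27 - -56854} = \frac{-3 - 334}{-27 - -56854} = - \frac{337}{-27 + 56854} = - \frac{337}{56827}$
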